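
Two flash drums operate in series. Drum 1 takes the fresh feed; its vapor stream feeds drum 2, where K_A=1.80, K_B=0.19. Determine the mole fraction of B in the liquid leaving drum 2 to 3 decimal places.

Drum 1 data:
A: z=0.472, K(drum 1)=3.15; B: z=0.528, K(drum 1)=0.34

Drum 1:
Material balance + equilibrium reduce to Σ zᵢ(Kᵢ−1)/(1+ψ₁(Kᵢ−1)) = 0.
g(0) = ΣzᵢKᵢ − 1 = 0.666 and g(1) = 1 − Σzᵢ/Kᵢ = -0.703, so a root lies in (0, 1).
Binary case is linear: z₁(K₁−1)(1+ψ₁(K₂−1)) + z₂(K₂−1)(1+ψ₁(K₁−1)) = 0
⇒ ψ₁ = [z₁(K₁−1)+z₂(K₂−1)] / [−(K₁−1)(K₂−1)] = 0.6663/1.4190 = 0.470
Drum-1 compositions:
  A: x = 0.235, y = 0.740
  B: x = 0.765, y = 0.260
Drum-2 feed = drum-1 vapor: z₂ = (0.7399, 0.2601).
Drum 2:
Rachford–Rice: g(ψ₂) = Σ zᵢ(Kᵢ−1)/(1+ψ₂(Kᵢ−1)) = 0.
Check two-phase: ΣzᵢKᵢ = 1.381 > 1 and Σzᵢ/Kᵢ = 1.780 > 1, so g(0) = 0.381 > 0 and g(1) = -0.780 < 0.
Newton iteration, ψ₂⁰ = 0.52:
  ψ₂ = 0.520: g = 0.0539, g' = -0.746 → ψ₂ = 0.592
  ψ₂ = 0.592: g = -0.0035, g' = -0.849 → ψ₂ = 0.588
Converged at ψ₂ = 0.588.
  A: x = 0.503, y = 0.906
  B: x = 0.497, y = 0.094

x_B (drum 2) = 0.497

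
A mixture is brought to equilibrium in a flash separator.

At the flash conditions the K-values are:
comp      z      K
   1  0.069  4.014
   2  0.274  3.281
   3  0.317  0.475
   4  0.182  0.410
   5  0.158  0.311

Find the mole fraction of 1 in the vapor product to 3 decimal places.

Iterate (Newton) starting at β = 0.58:
  β = 0.580: g = -0.2391, g' = -0.882 → β = 0.309
  β = 0.309: g = 0.0060, g' = -0.999 → β = 0.315
Converged at β = 0.315.
Compositions from xᵢ = zᵢ/(1+β(Kᵢ−1)), yᵢ = Kᵢxᵢ:
  1: x = 0.035, y = 0.142
  2: x = 0.159, y = 0.523
  3: x = 0.380, y = 0.180
  4: x = 0.224, y = 0.092
  5: x = 0.202, y = 0.063

y_1 = 0.142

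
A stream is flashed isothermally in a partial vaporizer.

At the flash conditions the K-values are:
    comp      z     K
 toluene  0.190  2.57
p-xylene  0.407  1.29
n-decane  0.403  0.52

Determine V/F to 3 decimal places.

Newton–Raphson from V/F = 0.5:
  V/F = 0.500: g = 0.0157, g' = -0.334 → V/F = 0.547
Converged at V/F = 0.547.

V/F = 0.547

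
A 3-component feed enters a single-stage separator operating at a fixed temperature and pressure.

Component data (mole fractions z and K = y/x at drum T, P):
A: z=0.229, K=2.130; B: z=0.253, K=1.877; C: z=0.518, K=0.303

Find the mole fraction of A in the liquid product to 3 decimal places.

Material balance + equilibrium reduce to Σ zᵢ(Kᵢ−1)/(1+V/F(Kᵢ−1)) = 0.
Check two-phase: ΣzᵢKᵢ = 1.120 > 1 and Σzᵢ/Kᵢ = 1.952 > 1, so g(0) = 0.120 > 0 and g(1) = -0.952 < 0.
Newton–Raphson from V/F = 0.5:
  V/F = 0.500: g = -0.2346, g' = -0.806 → V/F = 0.209
  V/F = 0.209: g = -0.0258, g' = -0.675 → V/F = 0.171
Converged at V/F = 0.171.
Compositions from xᵢ = zᵢ/(1+V/F(Kᵢ−1)), yᵢ = Kᵢxᵢ:
  A: x = 0.192, y = 0.409
  B: x = 0.220, y = 0.413
  C: x = 0.588, y = 0.178

x_A = 0.192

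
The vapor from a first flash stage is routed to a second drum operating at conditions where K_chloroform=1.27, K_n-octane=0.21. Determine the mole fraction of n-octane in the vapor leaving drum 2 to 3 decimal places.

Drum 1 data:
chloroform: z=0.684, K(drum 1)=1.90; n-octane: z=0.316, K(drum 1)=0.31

Drum 1:
Let ψ₁ = V/F and solve Σ zᵢ(Kᵢ−1)/(1+ψ₁(Kᵢ−1)) = 0.
g(0) = ΣzᵢKᵢ − 1 = 0.398 and g(1) = 1 − Σzᵢ/Kᵢ = -0.379, so a root lies in (0, 1).
Binary case is linear: z₁(K₁−1)(1+ψ₁(K₂−1)) + z₂(K₂−1)(1+ψ₁(K₁−1)) = 0
⇒ ψ₁ = [z₁(K₁−1)+z₂(K₂−1)] / [−(K₁−1)(K₂−1)] = 0.3976/0.6210 = 0.640
Drum-1 compositions:
  chloroform: x = 0.434, y = 0.825
  n-octane: x = 0.566, y = 0.175
Drum-2 feed = drum-1 vapor: z₂ = (0.8245, 0.1755).
Drum 2:
Rachford–Rice: g(ψ₂) = Σ zᵢ(Kᵢ−1)/(1+ψ₂(Kᵢ−1)) = 0.
Check two-phase: ΣzᵢKᵢ = 1.084 > 1 and Σzᵢ/Kᵢ = 1.485 > 1, so g(0) = 0.084 > 0 and g(1) = -0.485 < 0.
Binary case is linear: z₁(K₁−1)(1+ψ₂(K₂−1)) + z₂(K₂−1)(1+ψ₂(K₁−1)) = 0
⇒ ψ₂ = [z₁(K₁−1)+z₂(K₂−1)] / [−(K₁−1)(K₂−1)] = 0.0840/0.2133 = 0.394
  chloroform: x = 0.745, y = 0.947
  n-octane: x = 0.255, y = 0.053

y_n-octane (drum 2) = 0.053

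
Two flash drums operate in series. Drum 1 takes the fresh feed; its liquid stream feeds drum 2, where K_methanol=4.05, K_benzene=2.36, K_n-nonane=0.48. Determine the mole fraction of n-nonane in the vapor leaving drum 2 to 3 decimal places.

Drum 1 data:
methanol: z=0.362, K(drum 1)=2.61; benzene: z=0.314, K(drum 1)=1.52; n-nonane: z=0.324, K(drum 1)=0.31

y_n-nonane (drum 2) = 0.378

Drum 1:
Rachford–Rice: g(ψ₁) = Σ zᵢ(Kᵢ−1)/(1+ψ₁(Kᵢ−1)) = 0.
Check two-phase: ΣzᵢKᵢ = 1.523 > 1 and Σzᵢ/Kᵢ = 1.390 > 1, so g(0) = 0.523 > 0 and g(1) = -0.390 < 0.
Newton iteration, ψ₁⁰ = 0.5:
  ψ₁ = 0.500: g = 0.1112, g' = -0.701 → ψ₁ = 0.659
  ψ₁ = 0.659: g = -0.0053, g' = -0.786 → ψ₁ = 0.652
Converged at ψ₁ = 0.652.
Drum-1 compositions:
  methanol: x = 0.177, y = 0.461
  benzene: x = 0.235, y = 0.356
  n-nonane: x = 0.589, y = 0.183
Drum-2 feed = drum-1 liquid: z₂ = (0.1766, 0.2345, 0.5889).
Drum 2:
Newton iteration, ψ₂⁰ = 0.5:
  ψ₂ = 0.500: g = -0.0106, g' = -0.702 → ψ₂ = 0.485
Converged at ψ₂ = 0.485.
  methanol: x = 0.071, y = 0.289
  benzene: x = 0.141, y = 0.333
  n-nonane: x = 0.787, y = 0.378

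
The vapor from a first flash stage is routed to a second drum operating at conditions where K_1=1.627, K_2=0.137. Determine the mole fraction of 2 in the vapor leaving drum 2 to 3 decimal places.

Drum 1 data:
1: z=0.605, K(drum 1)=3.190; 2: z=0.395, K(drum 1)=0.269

Drum 1:
Rachford–Rice: g(ψ₁) = Σ zᵢ(Kᵢ−1)/(1+ψ₁(Kᵢ−1)) = 0.
Feasibility: ΣzᵢKᵢ = 2.036, Σzᵢ/Kᵢ = 1.658 — both > 1, two phases present.
Binary case is linear: z₁(K₁−1)(1+ψ₁(K₂−1)) + z₂(K₂−1)(1+ψ₁(K₁−1)) = 0
⇒ ψ₁ = [z₁(K₁−1)+z₂(K₂−1)] / [−(K₁−1)(K₂−1)] = 1.0362/1.6009 = 0.647
Drum-1 compositions:
  1: x = 0.250, y = 0.798
  2: x = 0.750, y = 0.202
Drum-2 feed = drum-1 vapor: z₂ = (0.7983, 0.2017).
Drum 2:
Let ψ₂ = V/F and solve Σ zᵢ(Kᵢ−1)/(1+ψ₂(Kᵢ−1)) = 0.
g(0) = ΣzᵢKᵢ − 1 = 0.326 and g(1) = 1 − Σzᵢ/Kᵢ = -0.963, so a root lies in (0, 1).
Newton iteration, ψ₂⁰ = 0.48:
  ψ₂ = 0.480: g = 0.0876, g' = -0.623 → ψ₂ = 0.621
  ψ₂ = 0.621: g = -0.0144, g' = -0.859 → ψ₂ = 0.604
  ψ₂ = 0.604: g = -0.0003, g' = -0.820 → ψ₂ = 0.603
Converged at ψ₂ = 0.603.
  1: x = 0.579, y = 0.942
  2: x = 0.421, y = 0.058

y_2 (drum 2) = 0.058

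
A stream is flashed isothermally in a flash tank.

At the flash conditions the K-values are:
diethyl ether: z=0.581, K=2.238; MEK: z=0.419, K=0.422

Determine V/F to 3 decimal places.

Material balance + equilibrium reduce to Σ zᵢ(Kᵢ−1)/(1+V/F(Kᵢ−1)) = 0.
Check two-phase: ΣzᵢKᵢ = 1.477 > 1 and Σzᵢ/Kᵢ = 1.252 > 1, so g(0) = 0.477 > 0 and g(1) = -0.252 < 0.
Binary case is linear: z₁(K₁−1)(1+V/F(K₂−1)) + z₂(K₂−1)(1+V/F(K₁−1)) = 0
⇒ V/F = [z₁(K₁−1)+z₂(K₂−1)] / [−(K₁−1)(K₂−1)] = 0.4771/0.7156 = 0.667

V/F = 0.667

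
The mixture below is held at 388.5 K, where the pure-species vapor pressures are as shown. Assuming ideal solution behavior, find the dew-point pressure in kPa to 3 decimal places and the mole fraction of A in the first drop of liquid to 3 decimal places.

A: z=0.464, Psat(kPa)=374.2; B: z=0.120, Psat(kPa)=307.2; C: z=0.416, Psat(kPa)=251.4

Pdew = 304.383 kPa, x_A = 0.377

At the dew point ψ → 1, so Σzᵢ/Kᵢ = 1 with Kᵢ = Pᵢˢᵃᵗ/P ⇒ 1/P = Σzᵢ/Pᵢˢᵃᵗ.
1/P = 0.464/374.2 + 0.120/307.2 + 0.416/251.4 = 0.003285 ⇒ P = 304.383 kPa
xᵢ = zᵢP/Pᵢˢᵃᵗ ⇒ x_A = 0.464·304.383/374.2 = 0.377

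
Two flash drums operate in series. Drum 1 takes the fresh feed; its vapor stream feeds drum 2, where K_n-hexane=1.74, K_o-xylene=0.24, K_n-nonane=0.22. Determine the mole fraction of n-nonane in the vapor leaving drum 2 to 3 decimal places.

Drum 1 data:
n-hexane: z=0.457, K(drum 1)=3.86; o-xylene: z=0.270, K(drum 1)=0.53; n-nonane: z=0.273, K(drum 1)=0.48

Drum 1:
Let ψ₁ = V/F and solve Σ zᵢ(Kᵢ−1)/(1+ψ₁(Kᵢ−1)) = 0.
Feasibility: ΣzᵢKᵢ = 2.038, Σzᵢ/Kᵢ = 1.197 — both > 1, two phases present.
Newton iteration, ψ₁⁰ = 0.5:
  ψ₁ = 0.500: g = 0.1801, g' = -0.870 → ψ₁ = 0.707
  ψ₁ = 0.707: g = 0.0179, g' = -0.728 → ψ₁ = 0.732
Converged at ψ₁ = 0.732.
Drum-1 compositions:
  n-hexane: x = 0.148, y = 0.570
  o-xylene: x = 0.412, y = 0.218
  n-nonane: x = 0.441, y = 0.212
Drum-2 feed = drum-1 vapor: z₂ = (0.5703, 0.2181, 0.2115).
Drum 2:
Material balance + equilibrium reduce to Σ zᵢ(Kᵢ−1)/(1+ψ₂(Kᵢ−1)) = 0.
Feasibility: ΣzᵢKᵢ = 1.091, Σzᵢ/Kᵢ = 2.198 — both > 1, two phases present.
Iterate (Newton) starting at ψ₂ = 0.65:
  ψ₂ = 0.650: g = -0.3773, g' = -1.164 → ψ₂ = 0.326
  ψ₂ = 0.326: g = -0.1015, g' = -0.657 → ψ₂ = 0.171
  ψ₂ = 0.171: g = -0.0064, g' = -0.584 → ψ₂ = 0.160
Converged at ψ₂ = 0.160.
  n-hexane: x = 0.510, y = 0.887
  o-xylene: x = 0.248, y = 0.060
  n-nonane: x = 0.242, y = 0.053

y_n-nonane (drum 2) = 0.053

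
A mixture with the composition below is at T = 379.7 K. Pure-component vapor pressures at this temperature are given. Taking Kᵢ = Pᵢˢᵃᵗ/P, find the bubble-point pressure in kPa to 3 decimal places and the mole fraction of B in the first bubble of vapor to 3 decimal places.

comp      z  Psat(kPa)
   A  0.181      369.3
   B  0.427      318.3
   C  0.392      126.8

Pbub = 252.463 kPa, y_B = 0.538

At the bubble point ψ → 0, so ΣzᵢKᵢ = 1 with Kᵢ = Pᵢˢᵃᵗ/P ⇒ P = ΣzᵢPᵢˢᵃᵗ.
P = 0.181·369.3 + 0.427·318.3 + 0.392·126.8 = 252.463 kPa
yᵢ = zᵢPᵢˢᵃᵗ/P ⇒ y_B = 0.427·318.3/252.463 = 0.538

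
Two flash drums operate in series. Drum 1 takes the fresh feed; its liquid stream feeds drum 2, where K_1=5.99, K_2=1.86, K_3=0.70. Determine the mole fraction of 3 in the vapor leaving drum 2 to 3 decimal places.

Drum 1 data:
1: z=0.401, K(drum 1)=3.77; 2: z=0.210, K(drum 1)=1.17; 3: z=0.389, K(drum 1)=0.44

y_3 (drum 2) = 0.595

Drum 1:
Rachford–Rice: g(ψ₁) = Σ zᵢ(Kᵢ−1)/(1+ψ₁(Kᵢ−1)) = 0.
Feasibility: ΣzᵢKᵢ = 1.929, Σzᵢ/Kᵢ = 1.170 — both > 1, two phases present.
Newton–Raphson from ψ₁ = 0.5:
  ψ₁ = 0.500: g = 0.1961, g' = -0.781 → ψ₁ = 0.751
  ψ₁ = 0.751: g = 0.0164, g' = -0.692 → ψ₁ = 0.775
Converged at ψ₁ = 0.775.
Drum-1 compositions:
  1: x = 0.127, y = 0.481
  2: x = 0.186, y = 0.217
  3: x = 0.687, y = 0.302
Drum-2 feed = drum-1 liquid: z₂ = (0.1275, 0.1856, 0.6869).
Drum 2:
Let ψ₂ = V/F and solve Σ zᵢ(Kᵢ−1)/(1+ψ₂(Kᵢ−1)) = 0.
Feasibility: ΣzᵢKᵢ = 1.590, Σzᵢ/Kᵢ = 1.102 — both > 1, two phases present.
Newton–Raphson from ψ₂ = 0.36:
  ψ₂ = 0.360: g = 0.1183, g' = -0.564 → ψ₂ = 0.570
  ψ₂ = 0.570: g = 0.0240, g' = -0.367 → ψ₂ = 0.635
  ψ₂ = 0.635: g = 0.0011, g' = -0.334 → ψ₂ = 0.639
Converged at ψ₂ = 0.639.
  1: x = 0.030, y = 0.182
  2: x = 0.120, y = 0.223
  3: x = 0.850, y = 0.595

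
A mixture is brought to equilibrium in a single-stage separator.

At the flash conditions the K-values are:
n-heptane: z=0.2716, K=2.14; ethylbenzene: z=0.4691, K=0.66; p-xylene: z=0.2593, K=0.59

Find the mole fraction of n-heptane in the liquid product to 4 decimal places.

Rachford–Rice: g(β) = Σ zᵢ(Kᵢ−1)/(1+β(Kᵢ−1)) = 0.
g(0) = ΣzᵢKᵢ − 1 = 0.0438 and g(1) = 1 − Σzᵢ/Kᵢ = -0.2772, so a root lies in (0, 1).
Newton–Raphson from β = 0.5:
  β = 0.5000: g = -0.12868, g' = -0.2909 → β = 0.0576
  β = 0.0576: g = 0.01897, g' = -0.4129 → β = 0.1036
  β = 0.1036: g = 0.00059, g' = -0.3882 → β = 0.1051
Converged at β = 0.1051.
Compositions from xᵢ = zᵢ/(1+β(Kᵢ−1)), yᵢ = Kᵢxᵢ:
  n-heptane: x = 0.2425, y = 0.5190
  ethylbenzene: x = 0.4865, y = 0.3211
  p-xylene: x = 0.2710, y = 0.1599

x_n-heptane = 0.2425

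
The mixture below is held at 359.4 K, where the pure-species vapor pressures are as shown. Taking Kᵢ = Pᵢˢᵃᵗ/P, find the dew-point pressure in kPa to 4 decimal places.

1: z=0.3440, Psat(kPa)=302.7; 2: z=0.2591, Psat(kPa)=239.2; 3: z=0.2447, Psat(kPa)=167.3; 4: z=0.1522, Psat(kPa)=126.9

Pdew = 204.8490 kPa

At the dew point ψ → 1, so Σzᵢ/Kᵢ = 1 with Kᵢ = Pᵢˢᵃᵗ/P ⇒ 1/P = Σzᵢ/Pᵢˢᵃᵗ.
1/P = 0.3440/302.7 + 0.2591/239.2 + 0.2447/167.3 + 0.1522/126.9 = 0.0048816 ⇒ P = 204.8490 kPa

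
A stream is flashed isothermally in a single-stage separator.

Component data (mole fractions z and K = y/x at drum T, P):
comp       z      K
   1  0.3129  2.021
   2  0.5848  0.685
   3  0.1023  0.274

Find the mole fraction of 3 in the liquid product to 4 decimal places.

Let ψ = V/F and solve Σ zᵢ(Kᵢ−1)/(1+ψ(Kᵢ−1)) = 0.
g(0) = ΣzᵢKᵢ − 1 = 0.0610 and g(1) = 1 − Σzᵢ/Kᵢ = -0.3819, so a root lies in (0, 1).
Newton–Raphson from ψ = 0.69:
  ψ = 0.6900: g = -0.19676, g' = -0.4235 → ψ = 0.2254
  ψ = 0.2254: g = -0.02738, g' = -0.3599 → ψ = 0.1493
  ψ = 0.1493: g = 0.00061, g' = -0.3773 → ψ = 0.1509
Converged at ψ = 0.1509.
Compositions from xᵢ = zᵢ/(1+ψ(Kᵢ−1)), yᵢ = Kᵢxᵢ:
  1: x = 0.2711, y = 0.5479
  2: x = 0.6140, y = 0.4206
  3: x = 0.1149, y = 0.0315

x_3 = 0.1149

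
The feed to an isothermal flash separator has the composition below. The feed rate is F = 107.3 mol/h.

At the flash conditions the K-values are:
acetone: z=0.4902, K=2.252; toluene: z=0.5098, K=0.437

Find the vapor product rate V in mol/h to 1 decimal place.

V = 49.7 mol/h

Rachford–Rice: g(β) = Σ zᵢ(Kᵢ−1)/(1+β(Kᵢ−1)) = 0.
Check two-phase: ΣzᵢKᵢ = 1.3267 > 1 and Σzᵢ/Kᵢ = 1.3843 > 1, so g(0) = 0.3267 > 0 and g(1) = -0.3843 < 0.
Newton–Raphson from β = 0.5:
  β = 0.5000: g = -0.02202, g' = -0.6036 → β = 0.4635
Converged at β = 0.4635.
Then V = β·F = 0.4635·107.3 = 49.7 mol/h and L = F − V = 57.6 mol/h.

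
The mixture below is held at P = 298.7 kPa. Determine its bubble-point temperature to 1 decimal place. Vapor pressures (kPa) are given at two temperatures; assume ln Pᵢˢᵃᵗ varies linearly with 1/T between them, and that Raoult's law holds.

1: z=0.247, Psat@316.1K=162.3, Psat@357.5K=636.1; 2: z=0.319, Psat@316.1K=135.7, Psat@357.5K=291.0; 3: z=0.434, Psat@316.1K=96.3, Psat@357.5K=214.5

T = 351.4 K

Bubble-point temperature: ΣzᵢPᵢˢᵃᵗ(T) = P. Interpolate ln Pᵢˢᵃᵗ = aᵢ + bᵢ/T.
  T = 316.1 K: ΣzᵢPᵢˢᵃᵗ = 125.17 kPa
  T = 357.5 K: ΣzᵢPᵢˢᵃᵗ = 343.04 kPa
  T = 336.8 K: ΣzᵢPᵢˢᵃᵗ = 211.59 kPa
  T = 347.1 K: ΣzᵢPᵢˢᵃᵗ = 270.42 kPa
  T = 352.3 K: ΣzᵢPᵢˢᵃᵗ = 304.94 kPa
  T = 349.7 K: ΣzᵢPᵢˢᵃᵗ = 287.25 kPa
Interpolating between 349.7 K and 352.3 K gives T ≈ 351.4 K.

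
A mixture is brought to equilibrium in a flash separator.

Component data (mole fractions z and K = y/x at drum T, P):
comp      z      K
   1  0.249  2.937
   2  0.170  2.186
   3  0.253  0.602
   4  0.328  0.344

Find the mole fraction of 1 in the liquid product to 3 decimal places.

Rachford–Rice: g(V/F) = Σ zᵢ(Kᵢ−1)/(1+V/F(Kᵢ−1)) = 0.
Feasibility: ΣzᵢKᵢ = 1.368, Σzᵢ/Kᵢ = 1.536 — both > 1, two phases present.
Iterate (Newton) starting at V/F = 0.51:
  V/F = 0.510: g = -0.0814, g' = -0.711 → V/F = 0.395
  V/F = 0.395: g = 0.0003, g' = -0.724 → V/F = 0.396
Converged at V/F = 0.396.
Compositions from xᵢ = zᵢ/(1+V/F(Kᵢ−1)), yᵢ = Kᵢxᵢ:
  1: x = 0.141, y = 0.414
  2: x = 0.116, y = 0.253
  3: x = 0.300, y = 0.181
  4: x = 0.443, y = 0.152

x_1 = 0.141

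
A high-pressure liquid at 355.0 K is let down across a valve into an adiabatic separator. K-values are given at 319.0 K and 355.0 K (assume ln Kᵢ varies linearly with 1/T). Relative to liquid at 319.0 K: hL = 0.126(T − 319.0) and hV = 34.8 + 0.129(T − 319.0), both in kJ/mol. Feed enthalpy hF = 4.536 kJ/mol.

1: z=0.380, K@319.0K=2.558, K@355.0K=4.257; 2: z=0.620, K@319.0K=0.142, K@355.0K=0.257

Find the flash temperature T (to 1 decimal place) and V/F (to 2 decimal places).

T = 325.0 K, V/F = 0.11

Adiabatic flash: solve Rachford–Rice at each trial T, then check hF = ψ·hV(T) + (1−ψ)·hL(T).
  T = 319.0 K: K = (2.558, 0.142), RR gives ψ = 0.045, H_out = 1.564 kJ/mol
  T = 355.0 K: K = (4.257, 0.257), RR gives ψ = 0.321, H_out = 15.744 kJ/mol
  T = 337.0 K: K = (3.345, 0.194), RR gives ψ = 0.207, H_out = 9.487 kJ/mol
  T = 328.0 K: K = (2.936, 0.167), RR gives ψ = 0.136, H_out = 5.863 kJ/mol
  T = 323.5 K: K = (2.743, 0.154), RR gives ψ = 0.094, H_out = 3.822 kJ/mol
  T = 325.8 K: K = (2.841, 0.160), RR gives ψ = 0.116, H_out = 4.889 kJ/mol
Linear interpolation between T = 323.5 (H_out = 3.822) and T = 325.8 (H_out = 4.889) on hF = 4.536 gives T ≈ 325.0 K, at which ψ = 0.11.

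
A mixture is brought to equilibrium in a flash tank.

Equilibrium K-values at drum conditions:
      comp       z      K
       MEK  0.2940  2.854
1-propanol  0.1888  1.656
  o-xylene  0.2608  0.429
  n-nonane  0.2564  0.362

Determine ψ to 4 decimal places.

Rachford–Rice: g(ψ) = Σ zᵢ(Kᵢ−1)/(1+ψ(Kᵢ−1)) = 0.
Check two-phase: ΣzᵢKᵢ = 1.3564 > 1 and Σzᵢ/Kᵢ = 1.5332 > 1, so g(0) = 0.3564 > 0 and g(1) = -0.5332 < 0.
Newton–Raphson from ψ = 0.55:
  ψ = 0.5500: g = -0.10822, g' = -0.7200 → ψ = 0.3997
  ψ = 0.3997: g = -0.00134, g' = -0.7152 → ψ = 0.3978
Converged at ψ = 0.3978.

ψ = 0.3978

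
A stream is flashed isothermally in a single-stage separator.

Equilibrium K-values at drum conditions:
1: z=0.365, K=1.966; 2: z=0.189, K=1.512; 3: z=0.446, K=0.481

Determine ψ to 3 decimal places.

ψ = 0.505

Newton–Raphson from ψ = 0.61:
  ψ = 0.610: g = -0.0431, g' = -0.421 → ψ = 0.508
  ψ = 0.508: g = -0.0009, g' = -0.406 → ψ = 0.505
Converged at ψ = 0.505.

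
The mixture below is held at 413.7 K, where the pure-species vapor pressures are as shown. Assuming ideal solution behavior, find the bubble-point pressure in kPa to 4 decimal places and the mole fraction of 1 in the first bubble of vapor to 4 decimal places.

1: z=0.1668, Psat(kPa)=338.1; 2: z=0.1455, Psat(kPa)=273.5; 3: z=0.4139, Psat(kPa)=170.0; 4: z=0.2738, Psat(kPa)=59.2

Pbub = 182.7613 kPa, y_1 = 0.3086

At the bubble point ψ → 0, so ΣzᵢKᵢ = 1 with Kᵢ = Pᵢˢᵃᵗ/P ⇒ P = ΣzᵢPᵢˢᵃᵗ.
P = 0.1668·338.1 + 0.1455·273.5 + 0.4139·170.0 + 0.2738·59.2 = 182.7613 kPa
yᵢ = zᵢPᵢˢᵃᵗ/P ⇒ y_1 = 0.1668·338.1/182.7613 = 0.3086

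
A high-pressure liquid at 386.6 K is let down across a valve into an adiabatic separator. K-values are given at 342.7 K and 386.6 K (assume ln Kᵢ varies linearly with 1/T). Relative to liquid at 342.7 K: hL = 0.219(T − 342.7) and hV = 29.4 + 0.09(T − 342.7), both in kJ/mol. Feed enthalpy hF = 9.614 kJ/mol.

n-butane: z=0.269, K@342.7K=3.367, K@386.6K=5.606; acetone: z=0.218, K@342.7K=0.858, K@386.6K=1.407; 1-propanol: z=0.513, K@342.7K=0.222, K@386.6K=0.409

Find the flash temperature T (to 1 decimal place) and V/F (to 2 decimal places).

T = 355.2 K, V/F = 0.25

Adiabatic flash: solve Rachford–Rice at each trial T, then check hF = ψ·hV(T) + (1−ψ)·hL(T).
  T = 342.7 K: K = (3.367, 0.858, 0.222), RR gives ψ = 0.139, H_out = 4.087 kJ/mol
  T = 386.6 K: K = (5.606, 1.407, 0.409), RR gives ψ = 0.521, H_out = 21.970 kJ/mol
  T = 364.6 K: K = (4.409, 1.115, 0.307), RR gives ψ = 0.325, H_out = 13.434 kJ/mol
  T = 353.6 K: K = (3.867, 0.981, 0.262), RR gives ψ = 0.234, H_out = 8.935 kJ/mol
  T = 359.1 K: K = (4.133, 1.047, 0.284), RR gives ψ = 0.280, H_out = 11.220 kJ/mol
  T = 356.4 K: K = (4.001, 1.014, 0.273), RR gives ψ = 0.257, H_out = 10.108 kJ/mol
  T = 355.0 K: K = (3.934, 0.998, 0.267), RR gives ψ = 0.246, H_out = 9.524 kJ/mol
Linear interpolation between T = 355.0 (H_out = 9.524) and T = 356.4 (H_out = 10.108) on hF = 9.614 gives T ≈ 355.2 K, at which ψ = 0.25.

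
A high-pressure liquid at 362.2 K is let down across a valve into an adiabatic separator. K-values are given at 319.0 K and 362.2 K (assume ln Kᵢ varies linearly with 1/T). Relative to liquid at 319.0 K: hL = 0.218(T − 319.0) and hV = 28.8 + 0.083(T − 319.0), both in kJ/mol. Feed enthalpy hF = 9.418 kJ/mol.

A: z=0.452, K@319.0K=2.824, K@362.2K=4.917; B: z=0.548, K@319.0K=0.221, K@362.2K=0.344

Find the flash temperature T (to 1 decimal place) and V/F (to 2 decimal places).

T = 322.3 K, V/F = 0.31

Adiabatic flash: solve Rachford–Rice at each trial T, then check hF = ψ·hV(T) + (1−ψ)·hL(T).
  T = 319.0 K: K = (2.824, 0.221), RR gives ψ = 0.280, H_out = 8.058 kJ/mol
  T = 362.2 K: K = (4.917, 0.344), RR gives ψ = 0.549, H_out = 22.030 kJ/mol
  T = 340.6 K: K = (3.792, 0.280), RR gives ψ = 0.431, H_out = 15.870 kJ/mol
  T = 329.8 K: K = (3.288, 0.250), RR gives ψ = 0.363, H_out = 12.275 kJ/mol
  T = 324.4 K: K = (3.051, 0.235), RR gives ψ = 0.324, H_out = 10.265 kJ/mol
  T = 321.7 K: K = (2.936, 0.228), RR gives ψ = 0.302, H_out = 9.190 kJ/mol
  T = 323.0 K: K = (2.991, 0.231), RR gives ψ = 0.313, H_out = 9.714 kJ/mol
Linear interpolation between T = 321.7 (H_out = 9.190) and T = 323.0 (H_out = 9.714) on hF = 9.418 gives T ≈ 322.3 K, at which ψ = 0.31.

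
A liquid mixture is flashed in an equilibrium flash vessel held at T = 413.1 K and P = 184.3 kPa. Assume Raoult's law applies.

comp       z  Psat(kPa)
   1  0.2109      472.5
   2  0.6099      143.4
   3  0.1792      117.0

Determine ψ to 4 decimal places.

Raoult's law: Kᵢ = Pᵢˢᵃᵗ/P = Pᵢˢᵃᵗ/184.3.
  K_1 = 472.5/184.3 = 2.563755, K_2 = 143.4/184.3 = 0.778079, K_3 = 117.0/184.3 = 0.634835
Material balance + equilibrium reduce to Σ zᵢ(Kᵢ−1)/(1+ψ(Kᵢ−1)) = 0.
Check two-phase: ΣzᵢKᵢ = 1.1290 > 1 and Σzᵢ/Kᵢ = 1.1484 > 1, so g(0) = 0.1290 > 0 and g(1) = -0.1484 < 0.
Iterate (Newton) starting at ψ = 0.39:
  ψ = 0.3900: g = -0.01962, g' = -0.2675 → ψ = 0.3167
  ψ = 0.3167: g = 0.00100, g' = -0.2960 → ψ = 0.3200
Converged at ψ = 0.3200.

ψ = 0.3200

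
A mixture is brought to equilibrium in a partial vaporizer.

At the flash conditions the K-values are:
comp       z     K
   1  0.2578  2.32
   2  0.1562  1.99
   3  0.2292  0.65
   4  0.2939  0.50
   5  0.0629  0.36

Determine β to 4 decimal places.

Material balance + equilibrium reduce to Σ zᵢ(Kᵢ−1)/(1+β(Kᵢ−1)) = 0.
Check two-phase: ΣzᵢKᵢ = 1.2275 > 1 and Σzᵢ/Kᵢ = 1.3048 > 1, so g(0) = 0.2275 > 0 and g(1) = -0.3048 < 0.
Newton–Raphson from β = 0.5:
  β = 0.5000: g = -0.04394, g' = -0.4591 → β = 0.4043
  β = 0.4043: g = 0.00038, g' = -0.4695 → β = 0.4051
Converged at β = 0.4051.

β = 0.4051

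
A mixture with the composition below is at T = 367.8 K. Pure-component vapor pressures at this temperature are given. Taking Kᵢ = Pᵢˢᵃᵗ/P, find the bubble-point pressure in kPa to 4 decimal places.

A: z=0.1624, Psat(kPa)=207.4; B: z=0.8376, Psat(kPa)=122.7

At the bubble point ψ → 0, so ΣzᵢKᵢ = 1 with Kᵢ = Pᵢˢᵃᵗ/P ⇒ P = ΣzᵢPᵢˢᵃᵗ.
P = 0.1624·207.4 + 0.8376·122.7 = 136.4553 kPa

Pbub = 136.4553 kPa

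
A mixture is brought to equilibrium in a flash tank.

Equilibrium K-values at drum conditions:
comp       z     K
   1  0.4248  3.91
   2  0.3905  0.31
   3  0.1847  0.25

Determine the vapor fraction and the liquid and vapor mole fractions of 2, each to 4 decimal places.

ψ = 0.4009, x_2 = 0.5398, y_2 = 0.1673

Material balance + equilibrium reduce to Σ zᵢ(Kᵢ−1)/(1+ψ(Kᵢ−1)) = 0.
Check two-phase: ΣzᵢKᵢ = 1.8282 > 1 and Σzᵢ/Kᵢ = 2.1071 > 1, so g(0) = 0.8282 > 0 and g(1) = -1.1071 < 0.
Newton iteration, ψ⁰ = 0.5:
  ψ = 0.5000: g = -0.12948, g' = -1.2962 → ψ = 0.4001
  ψ = 0.4001: g = 0.00104, g' = -1.3348 → ψ = 0.4009
Converged at ψ = 0.4009.
Compositions from xᵢ = zᵢ/(1+ψ(Kᵢ−1)), yᵢ = Kᵢxᵢ:
  1: x = 0.1961, y = 0.7666
  2: x = 0.5398, y = 0.1673
  3: x = 0.2641, y = 0.0660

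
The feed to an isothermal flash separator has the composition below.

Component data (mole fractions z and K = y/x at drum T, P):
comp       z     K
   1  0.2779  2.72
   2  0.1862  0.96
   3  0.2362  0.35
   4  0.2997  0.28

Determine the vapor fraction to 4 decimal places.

Rachford–Rice: g(ψ) = Σ zᵢ(Kᵢ−1)/(1+ψ(Kᵢ−1)) = 0.
Check two-phase: ΣzᵢKᵢ = 1.1012 > 1 and Σzᵢ/Kᵢ = 2.0413 > 1, so g(0) = 0.1012 > 0 and g(1) = -1.0413 < 0.
Iterate (Newton) starting at ψ = 0.5:
  ψ = 0.5000: g = -0.31523, g' = -0.8363 → ψ = 0.1231
  ψ = 0.1231: g = -0.01663, g' = -0.8652 → ψ = 0.1038
  ψ = 0.1038: g = 0.00022, g' = -0.8884 → ψ = 0.1041
Converged at ψ = 0.1041.

ψ = 0.1041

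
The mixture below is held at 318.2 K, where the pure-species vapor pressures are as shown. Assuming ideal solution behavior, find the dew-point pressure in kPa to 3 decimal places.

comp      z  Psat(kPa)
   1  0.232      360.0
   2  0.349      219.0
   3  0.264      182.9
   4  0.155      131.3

At the dew point ψ → 1, so Σzᵢ/Kᵢ = 1 with Kᵢ = Pᵢˢᵃᵗ/P ⇒ 1/P = Σzᵢ/Pᵢˢᵃᵗ.
1/P = 0.232/360.0 + 0.349/219.0 + 0.264/182.9 + 0.155/131.3 = 0.004862 ⇒ P = 205.678 kPa

Pdew = 205.678 kPa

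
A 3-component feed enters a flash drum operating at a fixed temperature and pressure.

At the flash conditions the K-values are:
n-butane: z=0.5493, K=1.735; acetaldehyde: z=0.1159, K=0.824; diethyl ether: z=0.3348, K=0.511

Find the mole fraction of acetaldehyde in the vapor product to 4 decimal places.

Rachford–Rice: g(V/F) = Σ zᵢ(Kᵢ−1)/(1+V/F(Kᵢ−1)) = 0.
Feasibility: ΣzᵢKᵢ = 1.2196, Σzᵢ/Kᵢ = 1.1124 — both > 1, two phases present.
Newton iteration, V/F⁰ = 0.5:
  V/F = 0.5000: g = 0.05617, g' = -0.3033 → V/F = 0.6852
  V/F = 0.6852: g = -0.00091, g' = -0.3170 → V/F = 0.6824
Converged at V/F = 0.6824.
Compositions from xᵢ = zᵢ/(1+V/F(Kᵢ−1)), yᵢ = Kᵢxᵢ:
  n-butane: x = 0.3658, y = 0.6347
  acetaldehyde: x = 0.1317, y = 0.1085
  diethyl ether: x = 0.5025, y = 0.2568

y_acetaldehyde = 0.1085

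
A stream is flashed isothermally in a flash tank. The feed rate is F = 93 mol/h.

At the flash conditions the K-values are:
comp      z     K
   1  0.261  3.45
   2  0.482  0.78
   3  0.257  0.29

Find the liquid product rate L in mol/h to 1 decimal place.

Rachford–Rice: g(V/F) = Σ zᵢ(Kᵢ−1)/(1+V/F(Kᵢ−1)) = 0.
Check two-phase: ΣzᵢKᵢ = 1.351 > 1 and Σzᵢ/Kᵢ = 1.580 > 1, so g(0) = 0.351 > 0 and g(1) = -0.580 < 0.
Newton–Raphson from V/F = 0.5:
  V/F = 0.500: g = -0.1147, g' = -0.657 → V/F = 0.326
  V/F = 0.326: g = 0.0042, g' = -0.731 → V/F = 0.331
Converged at V/F = 0.331.
Then V = V/F·F = 0.3313·93 = 30.8 mol/h and L = F − V = 62.2 mol/h.

L = 62.2 mol/h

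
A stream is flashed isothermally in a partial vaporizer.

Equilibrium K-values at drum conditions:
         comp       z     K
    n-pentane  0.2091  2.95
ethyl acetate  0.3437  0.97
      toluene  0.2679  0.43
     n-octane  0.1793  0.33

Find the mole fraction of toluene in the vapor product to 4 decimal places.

y_toluene = 0.1265

Newton–Raphson from β = 0.5:
  β = 0.5000: g = -0.19823, g' = -0.5564 → β = 0.1437
  β = 0.1437: g = 0.00886, g' = -0.6872 → β = 0.1566
  β = 0.1566: g = 0.00010, g' = -0.6723 → β = 0.1568
Converged at β = 0.1568.
Compositions from xᵢ = zᵢ/(1+β(Kᵢ−1)), yᵢ = Kᵢxᵢ:
  n-pentane: x = 0.1601, y = 0.4724
  ethyl acetate: x = 0.3453, y = 0.3350
  toluene: x = 0.2942, y = 0.1265
  n-octane: x = 0.2003, y = 0.0661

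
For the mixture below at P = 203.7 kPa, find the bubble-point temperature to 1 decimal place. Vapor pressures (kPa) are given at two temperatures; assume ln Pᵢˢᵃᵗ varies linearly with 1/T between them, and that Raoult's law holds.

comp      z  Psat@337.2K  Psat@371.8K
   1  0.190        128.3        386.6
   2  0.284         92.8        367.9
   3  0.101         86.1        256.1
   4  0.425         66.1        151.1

T = 362.8 K

Bubble-point temperature: ΣzᵢPᵢˢᵃᵗ(T) = P. Interpolate ln Pᵢˢᵃᵗ = aᵢ + bᵢ/T.
  T = 337.2 K: ΣzᵢPᵢˢᵃᵗ = 87.52 kPa
  T = 371.8 K: ΣzᵢPᵢˢᵃᵗ = 268.02 kPa
  T = 354.5 K: ΣzᵢPᵢˢᵃᵗ = 156.48 kPa
  T = 363.1 K: ΣzᵢPᵢˢᵃᵗ = 205.52 kPa
  T = 358.8 K: ΣzᵢPᵢˢᵃᵗ = 179.56 kPa
  T = 361.0 K: ΣzᵢPᵢˢᵃᵗ = 192.47 kPa
Interpolating between 361.0 K and 363.1 K gives T ≈ 362.8 K.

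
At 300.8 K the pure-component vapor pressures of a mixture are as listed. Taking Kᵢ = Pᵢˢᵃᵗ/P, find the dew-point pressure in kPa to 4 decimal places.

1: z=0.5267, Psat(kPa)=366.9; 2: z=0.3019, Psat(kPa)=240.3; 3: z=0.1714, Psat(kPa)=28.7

Pdew = 115.4200 kPa

At the dew point ψ → 1, so Σzᵢ/Kᵢ = 1 with Kᵢ = Pᵢˢᵃᵗ/P ⇒ 1/P = Σzᵢ/Pᵢˢᵃᵗ.
1/P = 0.5267/366.9 + 0.3019/240.3 + 0.1714/28.7 = 0.0086640 ⇒ P = 115.4200 kPa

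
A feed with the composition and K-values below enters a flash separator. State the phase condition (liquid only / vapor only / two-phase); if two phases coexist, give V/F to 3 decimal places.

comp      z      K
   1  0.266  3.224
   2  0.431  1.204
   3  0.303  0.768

vapor only

ΣzᵢKᵢ = 1.609; Σzᵢ/Kᵢ = 0.835.
Since Σzᵢ/Kᵢ < 1 the mixture is above its dew point — single vapor phase.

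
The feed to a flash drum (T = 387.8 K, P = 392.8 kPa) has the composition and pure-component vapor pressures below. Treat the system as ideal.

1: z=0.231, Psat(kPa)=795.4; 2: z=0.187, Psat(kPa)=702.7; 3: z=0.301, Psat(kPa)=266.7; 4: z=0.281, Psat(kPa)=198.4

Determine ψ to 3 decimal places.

Raoult's law: Kᵢ = Pᵢˢᵃᵗ/P = Pᵢˢᵃᵗ/392.8.
  K_1 = 795.4/392.8 = 2.02495, K_2 = 702.7/392.8 = 1.78895, K_3 = 266.7/392.8 = 0.67897, K_4 = 198.4/392.8 = 0.50509
Let ψ = V/F and solve Σ zᵢ(Kᵢ−1)/(1+ψ(Kᵢ−1)) = 0.
Feasibility: ΣzᵢKᵢ = 1.149, Σzᵢ/Kᵢ = 1.218 — both > 1, two phases present.
Iterate (Newton) starting at ψ = 0.69:
  ψ = 0.690: g = -0.1011, g' = -0.342 → ψ = 0.394
  ψ = 0.394: g = -0.0023, g' = -0.338 → ψ = 0.388
Converged at ψ = 0.388.

ψ = 0.388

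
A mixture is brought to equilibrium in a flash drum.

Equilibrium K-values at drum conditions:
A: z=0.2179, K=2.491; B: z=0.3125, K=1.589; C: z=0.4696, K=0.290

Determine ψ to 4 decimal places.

ψ = 0.2380

Newton iteration, ψ⁰ = 0.32:
  ψ = 0.3200: g = -0.05662, g' = -0.6951 → ψ = 0.2386
  ψ = 0.2386: g = -0.00036, g' = -0.6900 → ψ = 0.2380
Converged at ψ = 0.2380.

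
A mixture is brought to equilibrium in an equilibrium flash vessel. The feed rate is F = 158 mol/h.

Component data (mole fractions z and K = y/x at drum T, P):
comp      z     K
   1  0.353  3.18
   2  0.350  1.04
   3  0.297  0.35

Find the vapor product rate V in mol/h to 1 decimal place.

V = 102.2 mol/h

Material balance + equilibrium reduce to Σ zᵢ(Kᵢ−1)/(1+V/F(Kᵢ−1)) = 0.
g(0) = ΣzᵢKᵢ − 1 = 0.590 and g(1) = 1 − Σzᵢ/Kᵢ = -0.296, so a root lies in (0, 1).
Newton iteration, V/F⁰ = 0.5:
  V/F = 0.500: g = 0.0959, g' = -0.660 → V/F = 0.645
  V/F = 0.645: g = 0.0008, g' = -0.662 → V/F = 0.647
Converged at V/F = 0.647.
Then V = V/F·F = 0.6466·158 = 102.2 mol/h and L = F − V = 55.8 mol/h.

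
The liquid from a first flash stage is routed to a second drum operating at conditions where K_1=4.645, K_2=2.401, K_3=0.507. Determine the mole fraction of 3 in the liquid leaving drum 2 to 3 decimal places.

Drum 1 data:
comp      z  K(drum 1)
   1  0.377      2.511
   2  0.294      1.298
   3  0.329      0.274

x_3 (drum 2) = 0.811

Drum 1:
Iterate (Newton) starting at ψ₁ = 0.5:
  ψ₁ = 0.500: g = 0.0258, g' = -0.726 → ψ₁ = 0.535
Converged at ψ₁ = 0.535.
Drum-1 compositions:
  1: x = 0.208, y = 0.523
  2: x = 0.254, y = 0.329
  3: x = 0.538, y = 0.147
Drum-2 feed = drum-1 liquid: z₂ = (0.2085, 0.2536, 0.5380).
Drum 2:
Let ψ₂ = V/F and solve Σ zᵢ(Kᵢ−1)/(1+ψ₂(Kᵢ−1)) = 0.
Feasibility: ΣzᵢKᵢ = 1.850, Σzᵢ/Kᵢ = 1.212 — both > 1, two phases present.
Newton iteration, ψ₂⁰ = 0.5:
  ψ₂ = 0.500: g = 0.1262, g' = -0.750 → ψ₂ = 0.668
  ψ₂ = 0.668: g = 0.0092, g' = -0.658 → ψ₂ = 0.682
Converged at ψ₂ = 0.682.
  1: x = 0.060, y = 0.278
  2: x = 0.130, y = 0.311
  3: x = 0.811, y = 0.411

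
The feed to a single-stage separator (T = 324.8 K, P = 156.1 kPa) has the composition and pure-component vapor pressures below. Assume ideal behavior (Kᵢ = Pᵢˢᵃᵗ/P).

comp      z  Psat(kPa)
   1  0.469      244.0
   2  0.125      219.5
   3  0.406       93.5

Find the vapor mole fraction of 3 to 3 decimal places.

y_3 = 0.340

Raoult's law: Kᵢ = Pᵢˢᵃᵗ/P = Pᵢˢᵃᵗ/156.1.
  K_1 = 244.0/156.1 = 1.56310, K_2 = 219.5/156.1 = 1.40615, K_3 = 93.5/156.1 = 0.59898
Newton iteration, ψ⁰ = 0.5:
  ψ = 0.500: g = 0.0446, g' = -0.207 → ψ = 0.716
  ψ = 0.716: g = -0.0008, g' = -0.216 → ψ = 0.712
Converged at ψ = 0.712.
Compositions from xᵢ = zᵢ/(1+ψ(Kᵢ−1)), yᵢ = Kᵢxᵢ:
  1: x = 0.335, y = 0.523
  2: x = 0.097, y = 0.136
  3: x = 0.568, y = 0.340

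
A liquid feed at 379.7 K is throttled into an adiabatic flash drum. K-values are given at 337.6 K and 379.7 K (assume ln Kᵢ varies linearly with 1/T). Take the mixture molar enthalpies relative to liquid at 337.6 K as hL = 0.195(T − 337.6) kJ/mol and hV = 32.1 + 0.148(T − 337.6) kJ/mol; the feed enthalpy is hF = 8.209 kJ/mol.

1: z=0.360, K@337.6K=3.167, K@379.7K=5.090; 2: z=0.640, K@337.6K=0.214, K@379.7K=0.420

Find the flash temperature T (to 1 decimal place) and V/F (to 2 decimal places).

Adiabatic flash: solve Rachford–Rice at each trial T, then check hF = ψ·hV(T) + (1−ψ)·hL(T).
  T = 337.6 K: K = (3.167, 0.214), RR gives ψ = 0.163, H_out = 5.222 kJ/mol
  T = 379.7 K: K = (5.090, 0.420), RR gives ψ = 0.464, H_out = 22.192 kJ/mol
  T = 358.6 K: K = (4.069, 0.306), RR gives ψ = 0.310, H_out = 13.736 kJ/mol
  T = 348.1 K: K = (3.603, 0.257), RR gives ψ = 0.239, H_out = 9.593 kJ/mol
  T = 342.9 K: K = (3.384, 0.235), RR gives ψ = 0.202, H_out = 7.472 kJ/mol
  T = 345.5 K: K = (3.493, 0.246), RR gives ψ = 0.221, H_out = 8.541 kJ/mol
  T = 344.2 K: K = (3.438, 0.240), RR gives ψ = 0.211, H_out = 8.009 kJ/mol
Linear interpolation between T = 344.2 (H_out = 8.009) and T = 345.5 (H_out = 8.541) on hF = 8.209 gives T ≈ 344.7 K, at which ψ = 0.21.

T = 344.7 K, V/F = 0.21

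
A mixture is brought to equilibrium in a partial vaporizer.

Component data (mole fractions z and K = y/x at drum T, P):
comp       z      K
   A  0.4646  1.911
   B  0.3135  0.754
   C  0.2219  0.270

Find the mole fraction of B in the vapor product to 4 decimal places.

Rachford–Rice: g(ψ) = Σ zᵢ(Kᵢ−1)/(1+ψ(Kᵢ−1)) = 0.
Check two-phase: ΣzᵢKᵢ = 1.1841 > 1 and Σzᵢ/Kᵢ = 1.4808 > 1, so g(0) = 0.1841 > 0 and g(1) = -0.4808 < 0.
Newton iteration, ψ⁰ = 0.5:
  ψ = 0.5000: g = -0.05224, g' = -0.4999 → ψ = 0.3955
  ψ = 0.3955: g = -0.00203, g' = -0.4654 → ψ = 0.3911
Converged at ψ = 0.3911.
Compositions from xᵢ = zᵢ/(1+ψ(Kᵢ−1)), yᵢ = Kᵢxᵢ:
  A: x = 0.3425, y = 0.6546
  B: x = 0.3469, y = 0.2615
  C: x = 0.3106, y = 0.0839

y_B = 0.2615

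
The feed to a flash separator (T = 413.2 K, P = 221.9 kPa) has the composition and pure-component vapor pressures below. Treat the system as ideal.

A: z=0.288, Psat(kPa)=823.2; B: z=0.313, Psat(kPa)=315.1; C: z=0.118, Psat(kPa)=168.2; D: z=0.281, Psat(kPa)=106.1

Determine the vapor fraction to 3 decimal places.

ψ = 0.919

Raoult's law: Kᵢ = Pᵢˢᵃᵗ/P = Pᵢˢᵃᵗ/221.9.
  K_A = 823.2/221.9 = 3.70978, K_B = 315.1/221.9 = 1.42001, K_C = 168.2/221.9 = 0.75800, K_D = 106.1/221.9 = 0.47814
Rachford–Rice: g(ψ) = Σ zᵢ(Kᵢ−1)/(1+ψ(Kᵢ−1)) = 0.
g(0) = ΣzᵢKᵢ − 1 = 0.737 and g(1) = 1 − Σzᵢ/Kᵢ = -0.041, so a root lies in (0, 1).
Newton iteration, ψ⁰ = 0.5:
  ψ = 0.500: g = 0.2091, g' = -0.568 → ψ = 0.868
  ψ = 0.868: g = 0.0249, g' = -0.485 → ψ = 0.919
Converged at ψ = 0.919.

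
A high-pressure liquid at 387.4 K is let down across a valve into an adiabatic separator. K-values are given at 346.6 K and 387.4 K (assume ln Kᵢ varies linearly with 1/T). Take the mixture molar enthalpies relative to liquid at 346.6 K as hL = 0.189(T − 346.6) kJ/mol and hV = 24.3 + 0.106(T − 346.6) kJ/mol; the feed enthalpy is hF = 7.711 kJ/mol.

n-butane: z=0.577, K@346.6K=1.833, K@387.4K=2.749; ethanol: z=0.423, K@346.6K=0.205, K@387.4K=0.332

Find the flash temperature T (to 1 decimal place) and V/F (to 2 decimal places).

T = 351.4 K, V/F = 0.28

Adiabatic flash: solve Rachford–Rice at each trial T, then check hF = ψ·hV(T) + (1−ψ)·hL(T).
  T = 346.6 K: K = (1.833, 0.205), RR gives ψ = 0.218, H_out = 5.297 kJ/mol
  T = 387.4 K: K = (2.749, 0.332), RR gives ψ = 0.622, H_out = 20.718 kJ/mol
  T = 367.0 K: K = (2.270, 0.264), RR gives ψ = 0.451, H_out = 14.060 kJ/mol
  T = 356.8 K: K = (2.046, 0.234), RR gives ψ = 0.349, H_out = 10.104 kJ/mol
  T = 351.7 K: K = (1.938, 0.219), RR gives ψ = 0.288, H_out = 7.840 kJ/mol
  T = 349.1 K: K = (1.884, 0.212), RR gives ψ = 0.254, H_out = 6.584 kJ/mol
  T = 350.4 K: K = (1.911, 0.215), RR gives ψ = 0.271, H_out = 7.222 kJ/mol
Linear interpolation between T = 350.4 (H_out = 7.222) and T = 351.7 (H_out = 7.840) on hF = 7.711 gives T ≈ 351.4 K, at which ψ = 0.28.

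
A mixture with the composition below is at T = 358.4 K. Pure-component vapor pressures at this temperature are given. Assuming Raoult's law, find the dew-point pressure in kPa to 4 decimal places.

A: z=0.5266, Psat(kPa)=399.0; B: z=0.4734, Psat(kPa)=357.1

Pdew = 378.0034 kPa

At the dew point ψ → 1, so Σzᵢ/Kᵢ = 1 with Kᵢ = Pᵢˢᵃᵗ/P ⇒ 1/P = Σzᵢ/Pᵢˢᵃᵗ.
1/P = 0.5266/399.0 + 0.4734/357.1 = 0.0026455 ⇒ P = 378.0034 kPa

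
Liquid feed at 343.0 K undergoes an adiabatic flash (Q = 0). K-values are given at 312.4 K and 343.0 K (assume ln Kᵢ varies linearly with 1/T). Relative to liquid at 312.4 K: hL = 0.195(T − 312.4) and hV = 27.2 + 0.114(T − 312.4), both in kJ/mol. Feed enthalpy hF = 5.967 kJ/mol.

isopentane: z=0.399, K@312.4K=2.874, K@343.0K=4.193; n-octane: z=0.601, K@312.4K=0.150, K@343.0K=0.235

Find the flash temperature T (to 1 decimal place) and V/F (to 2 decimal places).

T = 317.4 K, V/F = 0.19

Adiabatic flash: solve Rachford–Rice at each trial T, then check hF = ψ·hV(T) + (1−ψ)·hL(T).
  T = 312.4 K: K = (2.874, 0.150), RR gives ψ = 0.149, H_out = 4.045 kJ/mol
  T = 343.0 K: K = (4.193, 0.235), RR gives ψ = 0.333, H_out = 14.208 kJ/mol
  T = 327.7 K: K = (3.502, 0.190), RR gives ψ = 0.252, H_out = 9.532 kJ/mol
  T = 320.0 K: K = (3.178, 0.169), RR gives ψ = 0.204, H_out = 6.911 kJ/mol
  T = 316.2 K: K = (3.024, 0.159), RR gives ψ = 0.178, H_out = 5.520 kJ/mol
  T = 318.1 K: K = (3.101, 0.164), RR gives ψ = 0.191, H_out = 6.225 kJ/mol
Linear interpolation between T = 316.2 (H_out = 5.520) and T = 318.1 (H_out = 6.225) on hF = 5.967 gives T ≈ 317.4 K, at which ψ = 0.19.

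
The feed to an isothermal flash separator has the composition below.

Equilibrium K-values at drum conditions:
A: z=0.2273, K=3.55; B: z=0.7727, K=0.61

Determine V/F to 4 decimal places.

V/F = 0.2798

Binary case is linear: z₁(K₁−1)(1+V/F(K₂−1)) + z₂(K₂−1)(1+V/F(K₁−1)) = 0
⇒ V/F = [z₁(K₁−1)+z₂(K₂−1)] / [−(K₁−1)(K₂−1)] = 0.27826/0.99450 = 0.2798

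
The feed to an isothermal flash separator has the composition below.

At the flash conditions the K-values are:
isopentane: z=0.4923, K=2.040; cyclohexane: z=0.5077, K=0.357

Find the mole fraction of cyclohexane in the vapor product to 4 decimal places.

Binary case is linear: z₁(K₁−1)(1+ψ(K₂−1)) + z₂(K₂−1)(1+ψ(K₁−1)) = 0
⇒ ψ = [z₁(K₁−1)+z₂(K₂−1)] / [−(K₁−1)(K₂−1)] = 0.18554/0.66872 = 0.2775
Compositions from xᵢ = zᵢ/(1+ψ(Kᵢ−1)), yᵢ = Kᵢxᵢ:
  isopentane: x = 0.3821, y = 0.7794
  cyclohexane: x = 0.6179, y = 0.2206

y_cyclohexane = 0.2206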